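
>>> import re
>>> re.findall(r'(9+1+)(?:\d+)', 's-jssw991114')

The pattern matches one or more of the literal '9', then one or more of the literal '1' (captured); then one or more of a digit (non-capturing group).
Matches: at [6:12] match '991114', group 1 = '99111'.
One capturing group, so `findall` returns just the captured substring from the one match — 1 in all.

['99111']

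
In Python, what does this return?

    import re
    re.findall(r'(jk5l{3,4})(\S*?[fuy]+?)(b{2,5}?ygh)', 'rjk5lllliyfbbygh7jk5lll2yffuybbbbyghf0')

[('jk5llll', 'iyf', 'bbygh'), ('jk5lll', '2yffuy', 'bbbbygh')]

A non-greedy quantifier consumes as few characters as it can — just enough that the remainder of the pattern still matches from where it stops; whatever follows it matches normally.
3 groups means each result is a tuple of 3 captured strings — 2 here.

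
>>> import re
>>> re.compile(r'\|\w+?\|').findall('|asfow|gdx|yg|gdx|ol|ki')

Scanning left to right: at [0:7] → '|asfow|'; at [10:14] → '|yg|'; at [17:21] → '|ol|'.
No capturing groups, so `findall` returns the 3 full match strings.

['|asfow|', '|yg|', '|ol|']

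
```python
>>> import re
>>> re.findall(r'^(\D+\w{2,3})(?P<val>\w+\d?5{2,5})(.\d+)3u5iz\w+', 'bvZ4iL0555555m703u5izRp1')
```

[('bvZ4iL', '0555555', 'm70')]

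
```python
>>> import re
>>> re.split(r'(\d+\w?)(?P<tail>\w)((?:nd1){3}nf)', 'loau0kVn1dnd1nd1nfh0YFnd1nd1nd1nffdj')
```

The pattern matches one or more of a digit, then optionally a word character (captured); then a word character (captured as 'tail'); then the literal 'nd1' repeated 3 times, then the literal 'nf' (captured).
Matches to split on: at [19:33] → '0YFnd1nd1nd1nf'.
The group in the pattern means `split` returns the separators' captures alongside the pieces.

['loau0kVn1dnd1nd1nfh', '0Y', 'F', 'nd1nd1nd1nf', 'fdj']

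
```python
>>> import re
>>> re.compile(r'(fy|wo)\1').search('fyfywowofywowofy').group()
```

A backreference is literal: `\1` must see the identical characters the first group matched.
`re.search` scans for the first position where the pattern succeeds.
The match spans [0:4] → 'fyfy'.
Captured: group 1 = 'fy'.

'fyfy'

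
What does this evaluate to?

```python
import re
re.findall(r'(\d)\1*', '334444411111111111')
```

['3', '4', '1']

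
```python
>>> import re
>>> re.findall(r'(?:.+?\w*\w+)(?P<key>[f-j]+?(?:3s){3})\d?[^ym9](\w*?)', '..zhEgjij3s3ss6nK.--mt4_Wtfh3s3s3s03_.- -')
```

[('h3s3s3s', '')]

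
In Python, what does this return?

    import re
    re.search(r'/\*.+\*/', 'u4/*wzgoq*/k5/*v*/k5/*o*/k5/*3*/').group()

Unlike `match`, `search` isn't anchored — it looks for the pattern anywhere in the string.
The match spans [2:32] → '/*wzgoq*/k5/*v*/k5/*o*/k5/*3*/'.

'/*wzgoq*/k5/*v*/k5/*o*/k5/*3*/'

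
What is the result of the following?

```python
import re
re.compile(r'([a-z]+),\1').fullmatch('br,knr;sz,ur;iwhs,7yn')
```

`re.fullmatch` is like wrapping the pattern in `^…$` (in single-line mode).
Here the pattern can't cover the whole string, so the call returns None.

None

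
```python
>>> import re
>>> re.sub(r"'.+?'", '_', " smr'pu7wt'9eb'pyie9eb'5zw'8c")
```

Lazy quantifiers expand one character at a time until the remainder of the pattern can match.
`sub` substitutes '_' at each match site.

" smr_9eb_5zw'8c"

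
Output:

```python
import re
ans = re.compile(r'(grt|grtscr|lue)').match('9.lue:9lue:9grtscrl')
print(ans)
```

With `match`, the pattern is implicitly anchored at the beginning.
Here the string doesn't start with a match, so the call returns None.

None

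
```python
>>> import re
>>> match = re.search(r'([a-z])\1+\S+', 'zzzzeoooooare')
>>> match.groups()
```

('z',)

`\1` has to match the exact text group 1 already captured.
`re.search` tries every starting position until one works.
The match spans [0:13] → 'zzzzeoooooare'.
Captured: group 1 = 'z'.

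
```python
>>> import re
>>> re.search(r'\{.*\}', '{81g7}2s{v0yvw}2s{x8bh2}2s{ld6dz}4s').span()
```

(0, 33)

The match spans [0:33] → '{81g7}2s{v0yvw}2s{x8bh2}2s{ld6dz}'.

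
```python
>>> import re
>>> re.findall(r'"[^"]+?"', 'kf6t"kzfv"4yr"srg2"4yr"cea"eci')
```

['"kzfv"', '"srg2"', '"cea"']

Scanning left to right: at [4:10] → '"kzfv"'; at [13:19] → '"srg2"'; at [22:27] → '"cea"'.
`findall` yields the raw match text (3 of them) because the pattern has no groups.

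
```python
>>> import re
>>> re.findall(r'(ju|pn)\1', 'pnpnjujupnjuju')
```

['pn', 'ju', 'ju']

The backreference `\1` re-matches whatever the first group consumed, character for character.
`findall` collects group 1 from each match (3 total).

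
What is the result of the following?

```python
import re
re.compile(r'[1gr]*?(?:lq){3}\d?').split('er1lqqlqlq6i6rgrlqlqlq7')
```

['er1lqqlqlq6i6', '']

Each match becomes a cut point; 2 segments remain.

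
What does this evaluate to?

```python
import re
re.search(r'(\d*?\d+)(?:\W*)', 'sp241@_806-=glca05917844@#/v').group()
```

'241@'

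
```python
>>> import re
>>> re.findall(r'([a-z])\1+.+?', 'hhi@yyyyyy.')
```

['h', 'y']

The backreference `\1` re-matches whatever the first group consumed, character for character.
Matches: at [0:3] match 'hhi', group 1 = 'h'; at [4:11] match 'yyyyyy.', group 1 = 'y'.
One capturing group, so `findall` returns just the captured substring from each match — 2 in all.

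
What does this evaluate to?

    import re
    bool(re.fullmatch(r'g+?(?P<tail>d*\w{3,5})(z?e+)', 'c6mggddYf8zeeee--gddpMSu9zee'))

Pattern: one or more of a literal 'g' (lazy); then zero or more of the literal 'd', then 3 to 5 of a word character (captured as 'tail'); then optionally the literal 'z', then one or more of the literal 'e' (captured).
`re.fullmatch` is like wrapping the pattern in `^…$` (in single-line mode).
Here there's no way to consume every character, so the call returns None, and `bool(None)` is False.

False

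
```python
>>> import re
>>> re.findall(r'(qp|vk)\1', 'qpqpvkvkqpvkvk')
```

After group 1 captures some text, `\1` only succeeds where that same text appears again.
`findall` collects group 1 from each match (3 total).

['qp', 'vk', 'vk']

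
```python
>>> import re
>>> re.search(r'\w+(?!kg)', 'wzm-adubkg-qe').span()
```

(0, 3)

The negative lookaround is zero-width — it rules out positions where the adjacent text would match, without consuming anything.
The match spans [0:3] → 'wzm'.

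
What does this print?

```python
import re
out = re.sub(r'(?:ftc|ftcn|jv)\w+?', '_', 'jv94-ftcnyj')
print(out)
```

Alternation isn't longest-match — the leftmost alternative that fits at this position is chosen.
Matches: at [0:3] → 'jv9'; at [5:9] → 'ftcn'.
Each match is replaced by '_'.

_4-_yj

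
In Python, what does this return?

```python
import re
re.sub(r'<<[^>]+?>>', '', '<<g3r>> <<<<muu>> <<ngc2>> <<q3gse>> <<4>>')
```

Every occurrence is swapped for ''.

'    '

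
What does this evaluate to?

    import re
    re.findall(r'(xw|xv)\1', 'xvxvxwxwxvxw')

`\1` has to match the exact text group 1 already captured.
One capturing group, so `findall` returns just the captured substring from each match — 2 in all.

['xv', 'xw']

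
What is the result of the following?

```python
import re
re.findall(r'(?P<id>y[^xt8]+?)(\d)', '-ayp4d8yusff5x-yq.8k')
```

A `+?`/`*?`/`{m,n}?` starts at its minimum and grows only as far as needed for what follows to match.
Multiple groups make `findall` return tuples — one 2-tuple for each match.

[('yp', '4'), ('yusff', '5'), ('yq.', '8')]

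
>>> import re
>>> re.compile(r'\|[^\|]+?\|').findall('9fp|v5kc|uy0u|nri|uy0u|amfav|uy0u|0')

['|v5kc|', '|nri|', '|amfav|']

Scanning left to right: at [3:9] → '|v5kc|'; at [13:18] → '|nri|'; at [22:29] → '|amfav|'.
`findall` yields the raw match text (3 of them) because the pattern has no groups.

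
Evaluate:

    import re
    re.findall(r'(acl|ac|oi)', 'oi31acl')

['oi', 'acl']

Branches in `(...|...)` are attempted left-to-right; the first branch that allows the whole pattern to succeed is taken.
Because there's exactly one group, `findall` drops the full match and keeps group 1 from each hit.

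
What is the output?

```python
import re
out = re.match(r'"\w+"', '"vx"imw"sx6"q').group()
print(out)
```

`re.match` won't scan ahead — the pattern has to work from the very first character.
The match spans [0:4] → '"vx"'.

"vx"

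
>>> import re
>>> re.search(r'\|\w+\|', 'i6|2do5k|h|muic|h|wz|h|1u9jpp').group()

The match spans [2:9] → '|2do5k|'.

'|2do5k|'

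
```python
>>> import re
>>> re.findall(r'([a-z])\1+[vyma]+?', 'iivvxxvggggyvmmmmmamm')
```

A backreference is literal: `\1` must see the identical characters the first group matched.
`findall` collects group 1 from each match (4 total).

['i', 'x', 'g', 'm']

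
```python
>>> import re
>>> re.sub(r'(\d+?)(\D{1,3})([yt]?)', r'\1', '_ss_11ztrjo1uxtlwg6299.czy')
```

The pattern matches one or more of a digit (lazy) (captured); then 1 to 3 of a non-digit (captured); then optionally one of [yt] (captured).
Each match is replaced using the text its own group 1 captured.

'_ss_11jo1lwg6299'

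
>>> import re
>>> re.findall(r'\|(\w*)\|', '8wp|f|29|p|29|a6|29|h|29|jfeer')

['f', 'p', 'a6', 'h']

Scanning left to right: at [3:6] match '|f|', group 1 = 'f'; at [8:11] match '|p|', group 1 = 'p'; at [13:17] match '|a6|', group 1 = 'a6'; at [19:22] match '|h|', group 1 = 'h'.
With a single group, `findall` returns only what that group captured — 4 items.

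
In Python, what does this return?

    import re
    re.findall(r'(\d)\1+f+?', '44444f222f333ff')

`\1` has to match the exact text group 1 already captured.
Walking the string: at [0:6] match '44444f', group 1 = '4'; at [6:10] match '222f', group 1 = '2'; at [10:14] match '333f', group 1 = '3'.
One capturing group, so `findall` returns just the captured substring from each match — 3 in all.

['4', '2', '3']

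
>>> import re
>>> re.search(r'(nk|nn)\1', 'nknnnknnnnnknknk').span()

`\1` has to match the exact text group 1 already captured.
The match spans [6:10] → 'nnnn'.

(6, 10)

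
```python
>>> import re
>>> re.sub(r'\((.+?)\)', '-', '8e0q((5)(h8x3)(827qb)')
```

'8e0q---'

Every occurrence is swapped for '-'.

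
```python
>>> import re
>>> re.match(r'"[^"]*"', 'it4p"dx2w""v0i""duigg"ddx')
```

None

`re.match` only tries the pattern at the start of the string.
Here the string doesn't start with a match, so the call returns None.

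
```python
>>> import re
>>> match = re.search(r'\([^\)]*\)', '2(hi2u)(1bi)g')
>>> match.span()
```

The match spans [1:7] → '(hi2u)'.

(1, 7)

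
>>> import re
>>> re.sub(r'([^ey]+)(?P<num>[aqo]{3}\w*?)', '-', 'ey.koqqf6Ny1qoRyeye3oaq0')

A non-greedy quantifier consumes as few characters as it can — just enough that the remainder of the pattern still matches from where it stops; whatever follows it matches normally.
`sub` substitutes '-' at each match site.

'ey-f6Ny1qoRyeye-0'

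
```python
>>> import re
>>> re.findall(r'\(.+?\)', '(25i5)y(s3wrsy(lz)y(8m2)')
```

Because the quantifier is non-greedy, it stops expanding at the earliest point where the rest of the pattern can succeed.
`findall` yields the raw match text (3 of them) because the pattern has no groups.

['(25i5)', '(s3wrsy(lz)', '(8m2)']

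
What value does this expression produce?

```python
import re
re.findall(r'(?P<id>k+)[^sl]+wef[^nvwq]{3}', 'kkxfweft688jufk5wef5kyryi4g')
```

['kk']

This matches one or more of a literal 'k' (captured as 'id'); then one or more of any character except [sl], then the literal 'wef', then exactly 3 of any character except [nvwq].
Walking the string: at [0:22] match 'kkxfweft688jufk5wef5ky', group 1 = 'kk'.
Because there's exactly one group, `findall` drops the full match and keeps group 1 from the one hit.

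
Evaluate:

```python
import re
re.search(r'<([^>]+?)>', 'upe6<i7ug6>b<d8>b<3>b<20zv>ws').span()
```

(4, 11)

`re.search` scans for the first position where the pattern succeeds.
The match spans [4:11] → '<i7ug6>'.
Captured: group 1 = 'i7ug6'.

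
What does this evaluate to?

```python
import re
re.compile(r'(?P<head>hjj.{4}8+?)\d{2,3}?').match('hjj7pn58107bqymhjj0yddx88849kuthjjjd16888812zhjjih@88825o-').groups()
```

The match spans [0:10] → 'hjj7pn5810'.
Captured: group 1 = 'hjj7pn58'.

('hjj7pn58',)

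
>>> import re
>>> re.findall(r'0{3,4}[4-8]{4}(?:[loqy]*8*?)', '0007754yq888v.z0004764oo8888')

['0007754yq', '0004764oo']

This matches 3 to 4 of the literal '0', then exactly 4 of a character in [4-8]; then zero or more of one of [loqy], then zero or more of a literal '8' (lazy) (non-capturing group).
Lazy quantifiers expand one character at a time until the remainder of the pattern can match.
Walking the string: at [0:9] → '0007754yq'; at [15:24] → '0004764oo'.
With no groups in the pattern, `findall` gives back each whole match — 2 here.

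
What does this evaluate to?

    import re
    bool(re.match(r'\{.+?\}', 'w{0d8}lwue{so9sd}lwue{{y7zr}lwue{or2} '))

`re.match` won't scan ahead — the pattern has to work from the very first character.
Here the pattern fails at index 0, so the call returns None, and `bool(None)` is False.

False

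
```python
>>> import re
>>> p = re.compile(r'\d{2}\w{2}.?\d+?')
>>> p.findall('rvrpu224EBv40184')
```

['24EBv4']

With the lazy modifier that quantifier settles for the fewest repetitions that let the rest of the pattern succeed (the atoms after it are unaffected and can still be greedy).
Since nothing is captured, `findall` lists the 1 matched substring directly.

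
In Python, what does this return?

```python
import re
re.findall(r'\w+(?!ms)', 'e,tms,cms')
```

['e', 'tms', 'cms']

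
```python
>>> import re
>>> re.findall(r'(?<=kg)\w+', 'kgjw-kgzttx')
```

['jw', 'zttx']

The lookaround is zero-width — it requires the adjacent text to match without consuming it, so the asserted text isn't part of the match.
Matches: at [2:4] → 'jw'; at [7:11] → 'zttx'.
Since nothing is captured, `findall` lists the 2 matched substrings directly.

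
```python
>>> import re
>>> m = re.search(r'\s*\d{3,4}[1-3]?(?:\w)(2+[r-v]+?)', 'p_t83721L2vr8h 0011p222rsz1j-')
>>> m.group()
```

'83721L2v'

The `?` after the quantifier makes it lazy — it takes as little as possible before letting the rest of the pattern try.
The match spans [3:11] → '83721L2v'.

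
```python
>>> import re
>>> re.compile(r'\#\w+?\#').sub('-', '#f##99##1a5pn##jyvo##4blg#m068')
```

'-----m068'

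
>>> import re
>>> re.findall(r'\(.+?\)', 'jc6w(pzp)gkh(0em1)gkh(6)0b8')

Because the quantifier is non-greedy, it stops expanding at the earliest point where the rest of the pattern can succeed.
No capturing groups, so `findall` returns the 3 full match strings.

['(pzp)', '(0em1)', '(6)']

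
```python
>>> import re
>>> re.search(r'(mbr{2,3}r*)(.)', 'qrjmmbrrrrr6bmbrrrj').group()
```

'mbrrrrr6'

Pattern: the literal 'mb', then 2 to 3 of the literal 'r', then zero or more of a literal 'r' (captured); then any character (captured).
`search` walks the string left to right and returns the first match it finds.
The match spans [4:12] → 'mbrrrrr6'.
Captured: group 1 = 'mbrrrrr', group 2 = '6'.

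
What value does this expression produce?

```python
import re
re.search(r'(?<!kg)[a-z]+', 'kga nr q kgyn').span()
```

(0, 3)

The negative lookaround is zero-width — it rules out positions where the adjacent text would match, without consuming anything.
`search` walks the string left to right and returns the first match it finds.
The match spans [0:3] → 'kga'.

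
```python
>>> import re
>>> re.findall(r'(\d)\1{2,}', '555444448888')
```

['5', '4', '8']

The backreference `\1` re-matches whatever the first group consumed, character for character.
Because there's exactly one group, `findall` drops the full match and keeps group 1 from each hit.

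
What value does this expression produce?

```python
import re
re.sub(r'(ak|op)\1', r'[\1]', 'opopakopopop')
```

After group 1 captures some text, `\1` only succeeds where that same text appears again.
Matches: at [0:4] → 'opop'; at [6:10] → 'opop'.
`\1` in the replacement pulls in group 1's text for each match.

'[op]ak[op]op'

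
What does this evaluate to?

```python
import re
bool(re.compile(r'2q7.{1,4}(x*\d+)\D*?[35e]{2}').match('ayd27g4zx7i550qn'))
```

Pattern: the literal '2q7', then 1 to 4 of any character; then zero or more of the literal 'x', then one or more of a digit (captured); then zero or more of a non-digit (lazy), then exactly 2 of one of [35e].
`re.match` only tries the pattern at the start of the string.
Here the pattern fails at index 0, so the call returns None, and `bool(None)` is False.

False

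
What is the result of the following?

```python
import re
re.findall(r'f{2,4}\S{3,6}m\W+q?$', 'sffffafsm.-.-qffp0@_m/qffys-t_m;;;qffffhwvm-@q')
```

['ffffhwvm-@q']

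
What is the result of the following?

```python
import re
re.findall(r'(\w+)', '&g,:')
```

The pattern matches one or more of a word character (captured).
Matches: at [1:2] match 'g', group 1 = 'g'.
Because there's exactly one group, `findall` drops the full match and keeps group 1 from the one hit.

['g']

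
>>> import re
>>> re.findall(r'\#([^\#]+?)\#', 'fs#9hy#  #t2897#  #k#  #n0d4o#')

['9hy', 't2897', 'k', 'n0d4o']

Because there's exactly one group, `findall` drops the full match and keeps group 1 from each hit.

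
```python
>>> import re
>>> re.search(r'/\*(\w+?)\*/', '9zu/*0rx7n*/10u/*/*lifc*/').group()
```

The match spans [3:12] → '/*0rx7n*/'.

'/*0rx7n*/'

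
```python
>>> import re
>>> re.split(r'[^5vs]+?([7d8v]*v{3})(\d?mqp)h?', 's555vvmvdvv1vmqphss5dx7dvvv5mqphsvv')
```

The `?` after the quantifier makes it lazy — it takes as little as possible before letting the rest of the pattern try.
Because the pattern has a capturing group, `split` also inserts each captured text between the pieces.

['s555vvmvdvv1vmqphss5', '7dvvv', '5mqp', 'svv']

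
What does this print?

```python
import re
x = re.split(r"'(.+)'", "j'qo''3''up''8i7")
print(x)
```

With a capturing group present, the delimiter's captured portion is kept in the result list.

['j', "qo''3''up'", '8i7']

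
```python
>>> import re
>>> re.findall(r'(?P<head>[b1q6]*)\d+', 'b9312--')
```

['b']

The pattern matches zero or more of one of [b1q6] (captured as 'head'); then one or more of a digit.
With a single group, `findall` returns only what that group captured — 1 item.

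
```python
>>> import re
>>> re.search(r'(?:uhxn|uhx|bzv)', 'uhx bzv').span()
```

(0, 3)

The match spans [0:3] → 'uhx'.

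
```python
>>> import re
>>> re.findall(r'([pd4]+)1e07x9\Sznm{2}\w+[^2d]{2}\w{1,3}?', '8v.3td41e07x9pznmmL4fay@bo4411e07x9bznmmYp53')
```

['d4']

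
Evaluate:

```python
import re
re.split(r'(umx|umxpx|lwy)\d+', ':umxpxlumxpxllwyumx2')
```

Matches to split on: at [16:20] → 'umx2'.
With a capturing group present, the delimiter's captured portion is kept in the result list.

[':umxpxlumxpxllwy', 'umx', '']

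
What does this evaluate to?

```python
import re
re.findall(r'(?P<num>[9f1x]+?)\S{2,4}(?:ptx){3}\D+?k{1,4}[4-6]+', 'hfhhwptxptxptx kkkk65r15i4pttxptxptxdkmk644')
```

Pattern: one or more of one of [9f1x] (lazy) (captured as 'num'); then 2 to 4 of a non-whitespace character, then the literal 'ptx' repeated 3 times, then one or more of a non-digit (lazy); then 1 to 4 of the literal 'k', then one or more of a character in [4-6].
Walking the string: at [1:21] match 'fhhwptxptxptx kkkk65', group 1 = 'f'.
`findall` collects group 1 from the one match (1 total).

['f']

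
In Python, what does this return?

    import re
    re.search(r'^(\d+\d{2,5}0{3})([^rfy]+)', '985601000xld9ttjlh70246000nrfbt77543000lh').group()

'985601000xld9ttjlh70246000n'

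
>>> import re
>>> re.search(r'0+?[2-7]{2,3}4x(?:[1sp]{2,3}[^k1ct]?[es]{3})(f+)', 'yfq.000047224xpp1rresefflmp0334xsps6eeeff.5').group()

This matches one or more of the literal '0' (lazy), then 2 to 3 of a character in [2-7], then the literal '4x'; then 2 to 3 of one of [1sp], then optionally any character except [k1ct], then exactly 3 of one of [es] (non-capturing group); then one or more of a literal 'f' (captured).
Unlike `match`, `search` isn't anchored — it looks for the pattern anywhere in the string.
The match spans [27:41] → '0334xsps6eeeff'.
Captured: group 1 = 'ff'.

'0334xsps6eeeff'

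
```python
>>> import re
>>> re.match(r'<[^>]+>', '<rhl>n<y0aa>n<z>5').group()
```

'<rhl>'

`match` is anchored at position 0; if the pattern doesn't fit there, it returns None.
The match spans [0:5] → '<rhl>'.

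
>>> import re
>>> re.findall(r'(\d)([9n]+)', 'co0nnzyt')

`findall` packs the 2 group values into a tuple for every match.

[('0', 'nn')]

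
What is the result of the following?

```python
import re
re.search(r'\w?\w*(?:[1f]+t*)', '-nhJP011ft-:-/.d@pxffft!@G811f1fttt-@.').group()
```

This matches optionally a word character, then zero or more of a word character; then one or more of one of [1f], then zero or more of the literal 't' (non-capturing group).
Unlike `match`, `search` isn't anchored — it looks for the pattern anywhere in the string.
The match spans [1:10] → 'nhJP011ft'.

'nhJP011ft'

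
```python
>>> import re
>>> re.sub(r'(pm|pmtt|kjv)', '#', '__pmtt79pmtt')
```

'__#tt79#tt'

`|` is ordered: at each position the engine commits to the first alternative that works.
Every occurrence is swapped for '#'.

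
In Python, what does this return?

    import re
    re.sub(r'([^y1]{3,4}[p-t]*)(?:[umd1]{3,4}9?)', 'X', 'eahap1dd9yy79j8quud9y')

The pattern matches 3 to 4 of any character except [y1], then zero or more of a character in [p-t] (captured); then 3 to 4 of one of [umd1], then optionally a literal '9' (non-capturing group).
Matches: at [0:9] → 'eahap1dd9'; at [11:20] → '79j8quud9'.
Each match is replaced by 'X'.

'XyyXy'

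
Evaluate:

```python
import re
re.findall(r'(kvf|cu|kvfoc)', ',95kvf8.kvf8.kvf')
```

Scanning left to right: at [3:6] match 'kvf', group 1 = 'kvf'; at [8:11] match 'kvf', group 1 = 'kvf'; at [13:16] match 'kvf', group 1 = 'kvf'.
`findall` collects group 1 from each match (3 total).

['kvf', 'kvf', 'kvf']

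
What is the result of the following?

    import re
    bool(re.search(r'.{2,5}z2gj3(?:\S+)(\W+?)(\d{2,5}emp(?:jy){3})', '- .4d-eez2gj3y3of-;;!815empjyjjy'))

Here the pattern never matches, so the call returns None, and `bool(None)` is False.

False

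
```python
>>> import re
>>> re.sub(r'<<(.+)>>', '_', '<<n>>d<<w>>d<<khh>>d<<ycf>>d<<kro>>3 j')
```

Matches: at [0:35] → '<<n>>d<<w>>d<<khh>>d<<ycf>>d<<kro>>'.
`sub` substitutes '_' at each match site.

'_3 j'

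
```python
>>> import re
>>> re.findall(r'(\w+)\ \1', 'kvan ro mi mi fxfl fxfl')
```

['mi', 'fxfl']

A backreference is literal: `\1` must see the identical characters the first group matched.
One capturing group, so `findall` returns just the captured substring from each match — 2 in all.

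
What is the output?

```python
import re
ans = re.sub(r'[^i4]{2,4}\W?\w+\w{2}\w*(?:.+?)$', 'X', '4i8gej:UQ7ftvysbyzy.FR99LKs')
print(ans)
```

4iX

This matches 2 to 4 of any character except [i4], then optionally a non-word character; then one or more of a word character, then exactly 2 of a word character, then zero or more of a word character; then one or more of any character (lazy) (non-capturing group); then anchored at the end.
Each match is replaced by 'X'.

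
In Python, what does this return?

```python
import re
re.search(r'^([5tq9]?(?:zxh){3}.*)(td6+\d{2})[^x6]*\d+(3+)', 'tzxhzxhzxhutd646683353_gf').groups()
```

The pattern matches anchored at the start of the string; then optionally one of [5tq9], then the literal 'zxh' repeated 3 times, then zero or more of any character (captured); then the literal 'td', then one or more of the literal '6', then exactly 2 of a digit (captured); then zero or more of any character except [x6], then one or more of a digit; then one or more of a literal '3' (captured).
`re.search` tries every starting position until one works.
The match spans [0:22] → 'tzxhzxhzxhutd646683353'.
Captured: group 1 = 'tzxhzxhzxhu', group 2 = 'td646', group 3 = '3'.

('tzxhzxhzxhu', 'td646', '3')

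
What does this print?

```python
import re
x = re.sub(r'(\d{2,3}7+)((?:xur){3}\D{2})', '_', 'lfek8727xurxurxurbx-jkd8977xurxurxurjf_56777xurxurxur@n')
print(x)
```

lfek_-jkd___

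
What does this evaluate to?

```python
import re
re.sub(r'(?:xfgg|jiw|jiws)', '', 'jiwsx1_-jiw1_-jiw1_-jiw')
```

Branches in `(...|...)` are attempted left-to-right; the first branch that allows the whole pattern to succeed is taken.
Every occurrence is swapped for ''.

'sx1_-1_-1_-'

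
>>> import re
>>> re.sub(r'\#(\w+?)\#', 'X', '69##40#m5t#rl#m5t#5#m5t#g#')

Each match is replaced by 'X'.

'69#Xm5tXm5tXm5tX'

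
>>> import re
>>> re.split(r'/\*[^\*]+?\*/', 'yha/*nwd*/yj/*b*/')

['yha', 'yj', '']

Matches to split on: at [3:10] → '/*nwd*/'; at [12:17] → '/*b*/'.
Each match becomes a cut point; 3 segments remain.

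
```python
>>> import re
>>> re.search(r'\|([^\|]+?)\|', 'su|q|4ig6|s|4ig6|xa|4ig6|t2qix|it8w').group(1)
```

'q'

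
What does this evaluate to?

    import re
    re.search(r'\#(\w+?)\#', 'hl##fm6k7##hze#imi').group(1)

`search` walks the string left to right and returns the first match it finds.
The match spans [3:10] → '#fm6k7#'.
Captured: group 1 = 'fm6k7'.

'fm6k7'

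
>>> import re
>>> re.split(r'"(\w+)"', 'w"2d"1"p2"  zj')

Matches to split on: at [1:5] → '"2d"'; at [6:10] → '"p2"'.
With a capturing group present, the delimiter's captured portion is kept in the result list.

['w', '2d', '1', 'p2', '  zj']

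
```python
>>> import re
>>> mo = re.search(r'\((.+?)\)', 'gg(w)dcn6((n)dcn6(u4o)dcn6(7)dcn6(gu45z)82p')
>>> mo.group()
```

'(w)'

The match spans [2:5] → '(w)'.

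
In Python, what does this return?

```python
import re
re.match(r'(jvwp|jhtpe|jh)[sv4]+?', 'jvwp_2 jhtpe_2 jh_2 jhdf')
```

None

`re.match` only tries the pattern at the start of the string.
Here the pattern fails at index 0, so the call returns None.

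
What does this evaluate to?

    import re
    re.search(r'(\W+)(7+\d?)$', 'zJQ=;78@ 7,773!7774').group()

'!7774'

This matches one or more of a non-word character (captured); then one or more of a literal '7', then optionally a digit (captured); then anchored at the end.
`re.search` tries every starting position until one works.
The match spans [14:19] → '!7774'.
Captured: group 1 = '!', group 2 = '7774'.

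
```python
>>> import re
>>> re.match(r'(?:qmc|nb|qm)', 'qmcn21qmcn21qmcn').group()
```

`|` is ordered: at each position the engine commits to the first alternative that works.
`re.match` won't scan ahead — the pattern has to work from the very first character.
The match spans [0:3] → 'qmc'.

'qmc'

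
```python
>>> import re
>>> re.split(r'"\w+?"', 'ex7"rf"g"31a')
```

['ex7', 'g"31a']

Matches to split on: at [3:7] → '"rf"'.
`split` removes every match and returns the 2 fragments in between.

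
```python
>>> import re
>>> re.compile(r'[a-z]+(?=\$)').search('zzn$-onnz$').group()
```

'zzn'

The `(?=…)`/`(?<=…)` assertion just peeks at neighbouring text; it doesn't advance the match position.
`re.search` tries every starting position until one works.
The match spans [0:3] → 'zzn'.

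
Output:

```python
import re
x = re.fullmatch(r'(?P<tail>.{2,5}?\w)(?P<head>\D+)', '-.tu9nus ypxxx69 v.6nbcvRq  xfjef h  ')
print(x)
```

None

Pattern: 2 to 5 of any character (lazy), then a word character (captured as 'tail'); then one or more of a non-digit (captured as 'head').
`re.fullmatch` requires the pattern to consume the entire string.
Here the string isn't matched end-to-end, so the call returns None.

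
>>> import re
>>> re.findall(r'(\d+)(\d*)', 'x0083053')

[('0083053', '')]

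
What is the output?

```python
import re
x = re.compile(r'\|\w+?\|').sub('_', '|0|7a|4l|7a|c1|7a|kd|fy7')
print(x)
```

Matches: at [0:3] → '|0|'; at [5:9] → '|4l|'; at [11:15] → '|c1|'; at [17:21] → '|kd|'.
`sub` substitutes '_' at each match site.

_7a_7a_7a_fy7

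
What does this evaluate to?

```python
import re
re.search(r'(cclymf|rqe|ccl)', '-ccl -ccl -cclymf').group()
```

`re.search` scans for the first position where the pattern succeeds.
The match spans [1:4] → 'ccl'.
Captured: group 1 = 'ccl'.

'ccl'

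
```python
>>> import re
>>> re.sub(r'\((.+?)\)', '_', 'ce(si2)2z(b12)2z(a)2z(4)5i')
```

'ce_2z_2z_2z_5i'

Each match is replaced by '_'.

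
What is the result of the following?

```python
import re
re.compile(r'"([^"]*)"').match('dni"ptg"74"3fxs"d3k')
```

With `match`, the pattern is implicitly anchored at the beginning.
Here the pattern fails at index 0, so the call returns None.

None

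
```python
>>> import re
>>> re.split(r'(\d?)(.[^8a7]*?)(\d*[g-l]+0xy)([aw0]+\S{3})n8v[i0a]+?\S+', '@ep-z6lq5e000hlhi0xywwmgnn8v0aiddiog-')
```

Because the quantifier is non-greedy, it stops expanding at the earliest point where the rest of the pattern can succeed.
With a capturing group present, the delimiter's captured portion is kept in the result list.

['', '', '@ep-z6lq5e', '000hlhi0xy', 'wwmgn', '']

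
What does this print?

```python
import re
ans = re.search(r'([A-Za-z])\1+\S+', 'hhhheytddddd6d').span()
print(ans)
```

The backreference `\1` re-matches whatever the first group consumed, character for character.
The match spans [0:14] → 'hhhheytddddd6d'.

(0, 14)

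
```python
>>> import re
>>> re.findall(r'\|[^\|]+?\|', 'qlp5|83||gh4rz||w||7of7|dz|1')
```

Walking the string: at [4:8] → '|83|'; at [8:15] → '|gh4rz|'; at [15:18] → '|w|'; at [18:24] → '|7of7|'.
Since nothing is captured, `findall` lists the 4 matched substrings directly.

['|83|', '|gh4rz|', '|w|', '|7of7|']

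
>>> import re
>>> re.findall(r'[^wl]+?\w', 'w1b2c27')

['1b', '2c', '27']

With the lazy modifier that quantifier settles for the fewest repetitions that let the rest of the pattern succeed (the atoms after it are unaffected and can still be greedy).
`findall` yields the raw match text (3 of them) because the pattern has no groups.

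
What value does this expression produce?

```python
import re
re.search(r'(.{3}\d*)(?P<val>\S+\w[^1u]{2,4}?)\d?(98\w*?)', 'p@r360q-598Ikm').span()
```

(0, 11)

Pattern: exactly 3 of any character, then zero or more of a digit (captured); then one or more of a non-whitespace character, then a word character, then 2 to 4 of any character except [1u] (lazy) (captured as 'val'); then optionally a digit; then the literal '98', then zero or more of a word character (lazy) (captured).
The `?` after the quantifier makes it lazy — it takes as little as possible before letting the rest of the pattern try.
`re.search` scans for the first position where the pattern succeeds.
The match spans [0:11] → 'p@r360q-598'.
Captured: group 1 = 'p@r36', group 2 = '0q-5', group 3 = '98'.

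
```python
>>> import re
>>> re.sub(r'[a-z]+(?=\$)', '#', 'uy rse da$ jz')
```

'uy rse #$ jz'

Lookahead/lookbehind check context without consuming it, so the matched span excludes the asserted characters.
Matches: at [7:9] → 'da'.
Every occurrence is swapped for '#'.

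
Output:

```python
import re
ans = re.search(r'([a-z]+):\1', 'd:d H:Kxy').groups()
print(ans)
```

The match spans [0:3] → 'd:d'.
Captured: group 1 = 'd'.

('d',)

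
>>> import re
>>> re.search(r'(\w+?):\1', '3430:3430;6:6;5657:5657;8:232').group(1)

'3430'

The match spans [0:9] → '3430:3430'.
Captured: group 1 = '3430'.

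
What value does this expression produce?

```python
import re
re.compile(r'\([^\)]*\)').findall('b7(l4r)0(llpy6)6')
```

`findall` yields the raw match text (2 of them) because the pattern has no groups.

['(l4r)', '(llpy6)']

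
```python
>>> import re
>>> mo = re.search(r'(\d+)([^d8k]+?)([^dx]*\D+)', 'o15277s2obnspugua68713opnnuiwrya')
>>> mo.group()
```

'15277s2obnspugua68713opnnuiwrya'

This matches one or more of a digit (captured); then one or more of any character except [d8k] (lazy) (captured); then zero or more of any character except [dx], then one or more of a non-digit (captured).
Unlike `match`, `search` isn't anchored — it looks for the pattern anywhere in the string.
The match spans [1:32] → '15277s2obnspugua68713opnnuiwrya'.
Captured: group 1 = '15277', group 2 = 's', group 3 = '2obnspugua68713opnnuiwrya'.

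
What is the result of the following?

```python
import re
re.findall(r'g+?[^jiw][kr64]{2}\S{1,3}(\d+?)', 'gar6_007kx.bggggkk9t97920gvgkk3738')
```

['7', '7']

This matches one or more of a literal 'g' (lazy); then any character except [jiw], then exactly 2 of one of [kr64], then 1 to 3 of a non-whitespace character; then one or more of a digit (lazy) (captured).
A `+?`/`*?`/`{m,n}?` starts at its minimum and grows only as far as needed for what follows to match.
Walking the string: at [0:8] match 'gar6_007', group 1 = '7'; at [12:22] match 'ggggkk9t97', group 1 = '7'.
With a single group, `findall` returns only what that group captured — 2 items.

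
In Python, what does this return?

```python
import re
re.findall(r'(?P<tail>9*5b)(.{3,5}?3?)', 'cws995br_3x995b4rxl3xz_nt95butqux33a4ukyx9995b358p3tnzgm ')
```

Because the quantifier is non-greedy, it stops expanding at the earliest point where the rest of the pattern can succeed.
`findall` packs the 2 group values into a tuple for every match.

[('995b', 'r_3'), ('995b', '4rx'), ('95b', 'utq'), ('9995b', '358')]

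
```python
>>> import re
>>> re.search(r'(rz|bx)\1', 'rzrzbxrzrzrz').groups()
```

('rz',)

`\1` has to match the exact text group 1 already captured.
`search` walks the string left to right and returns the first match it finds.
The match spans [0:4] → 'rzrz'.
Captured: group 1 = 'rz'.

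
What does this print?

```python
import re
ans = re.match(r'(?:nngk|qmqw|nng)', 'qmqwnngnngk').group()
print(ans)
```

qmqw

With `match`, the pattern is implicitly anchored at the beginning.
The match spans [0:4] → 'qmqw'.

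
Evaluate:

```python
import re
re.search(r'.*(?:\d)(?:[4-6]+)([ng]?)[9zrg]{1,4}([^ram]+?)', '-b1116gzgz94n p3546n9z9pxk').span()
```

The pattern matches zero or more of any character; then a digit (non-capturing group); then one or more of a character in [4-6] (non-capturing group); then optionally one of [ng] (captured); then 1 to 4 of one of [9zrg]; then one or more of any character except [ram] (lazy) (captured).
A non-greedy quantifier consumes as few characters as it can — just enough that the remainder of the pattern still matches from where it stops; whatever follows it matches normally.
Unlike `match`, `search` isn't anchored — it looks for the pattern anywhere in the string.
The match spans [0:24] → '-b1116gzgz94n p3546n9z9p'.
Captured: group 1 = 'n', group 2 = 'p'.

(0, 24)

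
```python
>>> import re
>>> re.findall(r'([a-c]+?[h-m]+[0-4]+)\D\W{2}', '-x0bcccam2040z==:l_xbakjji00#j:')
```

['bcccam2040']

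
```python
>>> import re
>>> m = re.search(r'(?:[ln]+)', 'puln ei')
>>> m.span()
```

(2, 4)

The match spans [2:4] → 'ln'.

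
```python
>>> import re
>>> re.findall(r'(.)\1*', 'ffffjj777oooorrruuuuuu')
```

['f', 'j', '7', 'o', 'r', 'u']

After group 1 captures some text, `\1` only succeeds where that same text appears again.
Matches: at [0:4] match 'ffff', group 1 = 'f'; at [4:6] match 'jj', group 1 = 'j'; at [6:9] match '777', group 1 = '7'; at [9:13] match 'oooo', group 1 = 'o'; at [13:16] match 'rrr', group 1 = 'r'; ….
Because there's exactly one group, `findall` drops the full match and keeps group 1 from each hit.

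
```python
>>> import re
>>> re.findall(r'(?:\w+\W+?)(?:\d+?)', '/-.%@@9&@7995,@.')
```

['9&@7']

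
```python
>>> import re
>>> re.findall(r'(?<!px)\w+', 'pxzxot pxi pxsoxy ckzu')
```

['pxzxot', 'pxi', 'pxsoxy', 'ckzu']

The negative lookahead/lookbehind blocks any match where the forbidden context is present.
Matches: at [0:6] → 'pxzxot'; at [7:10] → 'pxi'; at [11:17] → 'pxsoxy'; at [18:22] → 'ckzu'.
`findall` yields the raw match text (4 of them) because the pattern has no groups.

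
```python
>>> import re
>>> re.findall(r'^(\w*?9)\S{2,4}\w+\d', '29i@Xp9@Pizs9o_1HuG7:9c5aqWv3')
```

Pattern: anchored at the start of the string; then zero or more of a word character (lazy), then the literal '9' (captured); then 2 to 4 of a non-whitespace character, then one or more of a word character, then a digit.
Scanning left to right: at [0:7] match '29i@Xp9', group 1 = '29'.
Because there's exactly one group, `findall` drops the full match and keeps group 1 from the one hit.

['29']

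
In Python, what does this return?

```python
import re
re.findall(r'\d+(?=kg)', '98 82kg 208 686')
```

['82']

Lookahead/lookbehind check context without consuming it, so the matched span excludes the asserted characters.
Walking the string: at [3:5] → '82'.
`findall` yields the raw match text (1 of them) because the pattern has no groups.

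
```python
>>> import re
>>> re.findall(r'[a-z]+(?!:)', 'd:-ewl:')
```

['ew']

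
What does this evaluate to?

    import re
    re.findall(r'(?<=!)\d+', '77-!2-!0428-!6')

['2', '0428', '6']

The `(?=…)`/`(?<=…)` assertion just peeks at neighbouring text; it doesn't advance the match position.
Scanning left to right: at [4:5] → '2'; at [7:11] → '0428'; at [13:14] → '6'.
With no groups in the pattern, `findall` gives back each whole match — 3 here.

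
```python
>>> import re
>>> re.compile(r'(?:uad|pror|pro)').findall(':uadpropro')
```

['uad', 'pro', 'pro']

Scanning left to right: at [1:4] → 'uad'; at [4:7] → 'pro'; at [7:10] → 'pro'.
With no groups in the pattern, `findall` gives back each whole match — 3 here.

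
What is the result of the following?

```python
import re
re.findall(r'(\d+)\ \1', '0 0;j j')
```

['0']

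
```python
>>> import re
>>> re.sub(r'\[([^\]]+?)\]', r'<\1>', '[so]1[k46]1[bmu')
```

'<so>1<k46>1[bmu'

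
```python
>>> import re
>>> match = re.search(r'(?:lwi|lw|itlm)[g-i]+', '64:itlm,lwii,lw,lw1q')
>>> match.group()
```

'lwii'

The match spans [8:12] → 'lwii'.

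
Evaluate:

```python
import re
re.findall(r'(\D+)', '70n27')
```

['n']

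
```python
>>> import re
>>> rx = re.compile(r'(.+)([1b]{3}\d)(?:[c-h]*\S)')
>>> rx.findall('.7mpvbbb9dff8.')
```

[('.7mpv', 'bbb9')]

`findall` packs the 2 group values into a tuple for every match.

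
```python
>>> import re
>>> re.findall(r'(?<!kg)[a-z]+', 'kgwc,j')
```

['kgwc', 'j']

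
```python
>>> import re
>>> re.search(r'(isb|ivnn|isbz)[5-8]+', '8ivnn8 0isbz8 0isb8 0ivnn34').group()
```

The match spans [1:6] → 'ivnn8'.

'ivnn8'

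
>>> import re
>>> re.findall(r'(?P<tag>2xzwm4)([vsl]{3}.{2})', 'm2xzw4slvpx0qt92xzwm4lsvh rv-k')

Pattern: the literal '2xz', then the literal 'wm4' (captured as 'tag'); then exactly 3 of one of [vsl], then exactly 2 of any character (captured).
Walking the string: at [15:26] match '2xzwm4lsvh ', groups = ('2xzwm4', 'lsvh ').
Multiple groups make `findall` return tuples — one 2-tuple for the one match.

[('2xzwm4', 'lsvh ')]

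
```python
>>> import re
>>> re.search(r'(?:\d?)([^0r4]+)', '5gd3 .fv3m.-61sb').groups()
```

('gd3 .fv3m.-61sb',)

The match spans [0:16] → '5gd3 .fv3m.-61sb'.
Captured: group 1 = 'gd3 .fv3m.-61sb'.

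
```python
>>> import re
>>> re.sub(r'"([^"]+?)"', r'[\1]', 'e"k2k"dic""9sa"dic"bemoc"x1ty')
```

'e[k2k]dic"[9sa]dic[bemoc]x1ty'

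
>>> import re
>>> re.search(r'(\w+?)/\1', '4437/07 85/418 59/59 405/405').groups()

('59',)

The match spans [15:20] → '59/59'.
Captured: group 1 = '59'.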